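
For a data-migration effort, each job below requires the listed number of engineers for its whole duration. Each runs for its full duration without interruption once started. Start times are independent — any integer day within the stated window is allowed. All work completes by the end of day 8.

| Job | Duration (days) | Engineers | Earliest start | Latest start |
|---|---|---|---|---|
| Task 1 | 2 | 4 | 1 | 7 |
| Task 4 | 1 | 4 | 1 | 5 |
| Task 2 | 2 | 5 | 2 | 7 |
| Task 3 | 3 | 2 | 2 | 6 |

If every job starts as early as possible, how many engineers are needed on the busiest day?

Early-start schedule: Task 1@1, Task 4@1, Task 2@2, Task 3@2.
Load per day: day 1: 8, day 2: 11, day 3: 7, day 4: 2, day 5: 0, day 6: 0, day 7: 0, day 8: 0.
Peak is 11.

11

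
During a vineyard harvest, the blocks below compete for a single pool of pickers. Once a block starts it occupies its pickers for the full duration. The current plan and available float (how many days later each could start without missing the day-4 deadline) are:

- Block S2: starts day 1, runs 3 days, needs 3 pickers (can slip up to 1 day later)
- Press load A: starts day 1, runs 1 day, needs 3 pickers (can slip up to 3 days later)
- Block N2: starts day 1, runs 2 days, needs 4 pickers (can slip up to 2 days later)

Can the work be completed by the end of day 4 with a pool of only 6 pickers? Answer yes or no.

no

The minimum achievable peak is 7; 6 < 7, so no feasible schedule stays within the cap.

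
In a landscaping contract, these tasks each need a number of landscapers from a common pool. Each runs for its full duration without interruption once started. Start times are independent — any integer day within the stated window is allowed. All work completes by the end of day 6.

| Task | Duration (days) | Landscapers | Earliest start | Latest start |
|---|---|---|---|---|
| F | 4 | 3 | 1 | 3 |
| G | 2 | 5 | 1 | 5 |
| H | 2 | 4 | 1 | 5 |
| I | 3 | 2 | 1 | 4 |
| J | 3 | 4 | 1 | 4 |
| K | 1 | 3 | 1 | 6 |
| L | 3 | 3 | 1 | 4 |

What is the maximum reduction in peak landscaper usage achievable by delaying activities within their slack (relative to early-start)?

13

Early-start peak: d1:24  d2:21  d3:12  d4:3  d5:0  d6:0 ⇒ 24.
Leveled (F@1, G@1, H@5, I@1, J@3, K@6, L@4): d1:10  d2:10  d3:9  d4:10  d5:11  d6:10 ⇒ 11.
Reduction 24 − 11 = 13.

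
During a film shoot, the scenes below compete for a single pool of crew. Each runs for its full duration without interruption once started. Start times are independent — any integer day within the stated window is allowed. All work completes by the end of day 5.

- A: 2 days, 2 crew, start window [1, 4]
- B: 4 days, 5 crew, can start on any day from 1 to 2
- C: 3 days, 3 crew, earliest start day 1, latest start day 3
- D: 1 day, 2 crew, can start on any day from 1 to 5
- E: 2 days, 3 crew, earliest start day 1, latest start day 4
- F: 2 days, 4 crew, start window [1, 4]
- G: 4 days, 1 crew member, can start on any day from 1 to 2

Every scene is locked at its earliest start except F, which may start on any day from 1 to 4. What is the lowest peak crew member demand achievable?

F@1: d1:20  d2:18  d3:9  d4:6  d5:0 → peak 20
F@2: d1:16  d2:18  d3:13  d4:6  d5:0 → peak 18
F@3: d1:16  d2:14  d3:13  d4:10  d5:0 → peak 16
F@4: d1:16  d2:14  d3:9  d4:10  d5:4 → peak 16
Best is F@3, peak 16.

16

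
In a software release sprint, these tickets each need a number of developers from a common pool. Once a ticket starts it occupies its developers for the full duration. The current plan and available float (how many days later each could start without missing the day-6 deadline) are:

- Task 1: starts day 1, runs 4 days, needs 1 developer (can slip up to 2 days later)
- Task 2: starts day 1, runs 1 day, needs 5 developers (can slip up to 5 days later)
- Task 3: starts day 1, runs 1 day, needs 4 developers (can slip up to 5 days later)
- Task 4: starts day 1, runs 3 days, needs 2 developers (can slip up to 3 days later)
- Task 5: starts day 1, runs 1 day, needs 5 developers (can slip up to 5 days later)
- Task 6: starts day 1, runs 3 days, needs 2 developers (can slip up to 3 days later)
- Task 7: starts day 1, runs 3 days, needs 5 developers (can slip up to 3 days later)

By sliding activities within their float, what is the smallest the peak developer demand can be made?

8

Early-start (Task 1@1, Task 2@1, Task 3@1, Task 4@1, Task 5@1, Task 6@1, Task 7@1) gives peak 24: d1:24  d2:10  d3:10  d4:1  d5:0  d6:0.
Shift Task 3→2, Task 5→3, Task 6→4, Task 7→4.
Schedule Task 1@1, Task 2@1, Task 3@2, Task 4@1, Task 5@3, Task 6@4, Task 7@4: d1:8  d2:7  d3:8  d4:8  d5:7  d6:7 — peak 8.
Total developer-days = 45 over 6 days ⇒ peak ≥ ⌈45/6⌉ = 8, so 8 is optimal.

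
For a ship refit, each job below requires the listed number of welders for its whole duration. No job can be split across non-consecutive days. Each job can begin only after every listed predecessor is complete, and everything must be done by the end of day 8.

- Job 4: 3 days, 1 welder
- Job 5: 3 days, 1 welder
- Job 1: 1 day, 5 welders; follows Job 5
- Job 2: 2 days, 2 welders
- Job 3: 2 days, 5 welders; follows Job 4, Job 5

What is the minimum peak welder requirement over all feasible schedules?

5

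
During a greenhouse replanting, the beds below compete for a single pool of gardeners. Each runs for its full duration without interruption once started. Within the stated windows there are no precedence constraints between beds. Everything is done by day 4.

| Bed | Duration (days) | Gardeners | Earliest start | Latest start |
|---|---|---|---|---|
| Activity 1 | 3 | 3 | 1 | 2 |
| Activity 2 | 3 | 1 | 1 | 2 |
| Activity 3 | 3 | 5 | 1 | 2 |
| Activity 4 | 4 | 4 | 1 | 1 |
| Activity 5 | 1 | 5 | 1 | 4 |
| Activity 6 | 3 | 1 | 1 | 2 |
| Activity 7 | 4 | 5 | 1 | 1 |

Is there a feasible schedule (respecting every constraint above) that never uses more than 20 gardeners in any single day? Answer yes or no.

Schedule Activity 1@1, Activity 2@1, Activity 3@1, Activity 4@1, Activity 5@4, Activity 6@1, Activity 7@1: d1:19  d2:19  d3:19  d4:14 — peak 19 ≤ 20.

yes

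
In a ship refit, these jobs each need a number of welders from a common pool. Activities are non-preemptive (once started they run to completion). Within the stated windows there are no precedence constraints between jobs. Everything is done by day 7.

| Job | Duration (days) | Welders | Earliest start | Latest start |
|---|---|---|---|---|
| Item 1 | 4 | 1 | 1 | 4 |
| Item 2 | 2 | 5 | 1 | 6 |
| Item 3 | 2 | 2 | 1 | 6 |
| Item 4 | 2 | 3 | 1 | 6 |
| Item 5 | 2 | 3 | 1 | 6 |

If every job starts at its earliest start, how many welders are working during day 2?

14

At early start, day 2 has: Item 1, Item 2, Item 3, Item 4, Item 5.
Demand: 1 + 5 + 2 + 3 + 3 = 14.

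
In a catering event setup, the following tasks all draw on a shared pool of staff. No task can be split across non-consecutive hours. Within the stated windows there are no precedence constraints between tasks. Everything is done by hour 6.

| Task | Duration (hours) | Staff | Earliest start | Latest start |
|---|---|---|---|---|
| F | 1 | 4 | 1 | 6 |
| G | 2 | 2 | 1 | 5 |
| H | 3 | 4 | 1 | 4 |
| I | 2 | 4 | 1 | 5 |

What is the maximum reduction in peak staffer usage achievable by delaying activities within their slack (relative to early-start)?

8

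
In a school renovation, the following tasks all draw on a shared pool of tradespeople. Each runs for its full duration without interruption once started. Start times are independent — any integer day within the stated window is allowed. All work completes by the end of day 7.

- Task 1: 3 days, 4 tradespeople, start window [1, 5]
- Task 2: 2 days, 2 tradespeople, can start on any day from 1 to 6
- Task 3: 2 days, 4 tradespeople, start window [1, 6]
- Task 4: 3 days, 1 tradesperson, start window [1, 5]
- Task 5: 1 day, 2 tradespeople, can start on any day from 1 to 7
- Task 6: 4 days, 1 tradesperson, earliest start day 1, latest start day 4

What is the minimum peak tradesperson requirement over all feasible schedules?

5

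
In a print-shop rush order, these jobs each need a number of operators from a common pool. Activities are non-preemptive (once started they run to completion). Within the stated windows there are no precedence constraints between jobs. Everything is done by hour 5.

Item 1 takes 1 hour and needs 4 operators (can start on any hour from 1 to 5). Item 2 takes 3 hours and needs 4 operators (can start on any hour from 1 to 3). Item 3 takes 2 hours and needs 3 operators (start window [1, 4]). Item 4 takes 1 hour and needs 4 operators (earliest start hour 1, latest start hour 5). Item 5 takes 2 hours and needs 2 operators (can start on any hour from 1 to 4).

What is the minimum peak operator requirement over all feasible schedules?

7

Early-start (Item 1@1, Item 2@1, Item 3@1, Item 4@1, Item 5@1) gives peak 17: h1:17  h2:9  h3:4  h4:0  h5:0.
Shift Item 2→2, Item 4→5, Item 5→3.
Schedule Item 1@1, Item 2@2, Item 3@1, Item 4@5, Item 5@3: h1:7  h2:7  h3:6  h4:6  h5:4 — peak 7.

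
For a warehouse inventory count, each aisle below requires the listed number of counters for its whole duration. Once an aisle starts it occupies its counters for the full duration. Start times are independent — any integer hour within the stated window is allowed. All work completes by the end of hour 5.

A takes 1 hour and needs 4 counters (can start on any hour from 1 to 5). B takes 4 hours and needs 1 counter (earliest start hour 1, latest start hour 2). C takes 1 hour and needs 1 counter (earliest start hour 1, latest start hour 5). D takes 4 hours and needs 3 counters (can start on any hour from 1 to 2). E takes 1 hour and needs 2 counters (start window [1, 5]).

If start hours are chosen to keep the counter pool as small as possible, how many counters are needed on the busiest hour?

Early-start (A@1, B@1, C@1, D@1, E@1) gives peak 11: h1:11  h2:4  h3:4  h4:4  h5:0.
Shift C→2, D→2, E→5.
Schedule A@1, B@1, C@2, D@2, E@5: h1:5  h2:5  h3:4  h4:4  h5:5 — peak 5.
Total counter-hours = 23 over 5 hours ⇒ peak ≥ ⌈23/5⌉ = 5, so 5 is optimal.

5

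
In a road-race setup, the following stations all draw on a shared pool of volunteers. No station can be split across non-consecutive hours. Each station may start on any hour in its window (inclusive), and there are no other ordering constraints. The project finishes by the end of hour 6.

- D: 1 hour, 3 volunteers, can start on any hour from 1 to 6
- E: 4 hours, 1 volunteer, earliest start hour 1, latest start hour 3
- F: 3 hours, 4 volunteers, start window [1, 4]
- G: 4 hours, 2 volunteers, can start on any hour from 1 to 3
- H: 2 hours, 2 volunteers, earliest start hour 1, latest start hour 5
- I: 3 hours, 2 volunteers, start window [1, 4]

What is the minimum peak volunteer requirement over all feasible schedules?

7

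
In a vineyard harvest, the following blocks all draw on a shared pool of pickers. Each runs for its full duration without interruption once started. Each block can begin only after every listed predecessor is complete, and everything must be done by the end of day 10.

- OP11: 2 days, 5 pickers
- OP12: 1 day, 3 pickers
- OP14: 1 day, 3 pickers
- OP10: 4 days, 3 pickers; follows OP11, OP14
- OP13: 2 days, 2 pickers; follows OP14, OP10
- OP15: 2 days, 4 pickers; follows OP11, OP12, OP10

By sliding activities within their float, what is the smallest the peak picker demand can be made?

6

Early-start (OP11@1, OP12@1, OP14@1, OP10@3, OP13@7, OP15@7) gives peak 11: d1:11  d2:5  d3:3  d4:3  d5:3  d6:3  d7:6  d8:6  d9:0  d10:0.
Shift OP12→3, OP14→3, OP10→4, OP13→8, OP15→8.
Schedule OP11@1, OP12@3, OP14@3, OP10@4, OP13@8, OP15@8: d1:5  d2:5  d3:6  d4:3  d5:3  d6:3  d7:3  d8:6  d9:6  d10:0 — peak 6.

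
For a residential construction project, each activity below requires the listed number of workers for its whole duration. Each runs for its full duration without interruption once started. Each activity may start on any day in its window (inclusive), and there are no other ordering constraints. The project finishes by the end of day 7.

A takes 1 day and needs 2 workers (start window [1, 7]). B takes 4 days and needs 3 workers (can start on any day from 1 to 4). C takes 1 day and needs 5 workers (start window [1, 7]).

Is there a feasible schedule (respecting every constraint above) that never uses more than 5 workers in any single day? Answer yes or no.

yes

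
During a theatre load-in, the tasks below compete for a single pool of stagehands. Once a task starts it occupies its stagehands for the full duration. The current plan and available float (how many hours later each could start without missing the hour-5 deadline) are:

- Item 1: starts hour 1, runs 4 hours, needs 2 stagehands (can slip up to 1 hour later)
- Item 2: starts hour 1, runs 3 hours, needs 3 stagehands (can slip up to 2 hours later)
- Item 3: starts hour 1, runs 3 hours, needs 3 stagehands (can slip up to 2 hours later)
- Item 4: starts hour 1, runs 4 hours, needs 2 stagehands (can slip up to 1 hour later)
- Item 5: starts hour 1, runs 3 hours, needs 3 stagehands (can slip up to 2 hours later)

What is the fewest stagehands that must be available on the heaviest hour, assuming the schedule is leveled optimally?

Schedule Item 1@1, Item 2@1, Item 3@1, Item 4@1, Item 5@1: h1:13  h2:13  h3:13  h4:4  h5:0 — peak 13.

13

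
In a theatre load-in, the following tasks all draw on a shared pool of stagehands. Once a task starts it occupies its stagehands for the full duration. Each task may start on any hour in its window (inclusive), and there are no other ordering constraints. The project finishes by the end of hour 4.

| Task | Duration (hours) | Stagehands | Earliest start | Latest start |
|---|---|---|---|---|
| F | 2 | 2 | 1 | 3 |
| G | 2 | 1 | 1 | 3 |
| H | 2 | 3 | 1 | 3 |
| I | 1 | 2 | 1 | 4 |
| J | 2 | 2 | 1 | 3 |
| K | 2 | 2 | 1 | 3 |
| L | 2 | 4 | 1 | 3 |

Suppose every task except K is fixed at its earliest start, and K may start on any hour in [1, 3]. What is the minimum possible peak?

14

K@1: h1:16  h2:14  h3:0  h4:0 → peak 16
K@2: h1:14  h2:14  h3:2  h4:0 → peak 14
K@3: h1:14  h2:12  h3:2  h4:2 → peak 14
Best is K@2, peak 14.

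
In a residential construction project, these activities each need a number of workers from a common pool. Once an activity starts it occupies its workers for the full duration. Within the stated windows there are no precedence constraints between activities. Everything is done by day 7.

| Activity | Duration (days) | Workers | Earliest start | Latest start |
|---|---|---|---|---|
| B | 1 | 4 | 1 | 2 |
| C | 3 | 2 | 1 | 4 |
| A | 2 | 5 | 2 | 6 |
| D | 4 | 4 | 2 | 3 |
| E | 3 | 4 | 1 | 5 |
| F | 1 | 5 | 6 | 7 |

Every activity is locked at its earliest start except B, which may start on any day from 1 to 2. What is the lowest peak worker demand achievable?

15

B@1: d1:10  d2:15  d3:15  d4:4  d5:4  d6:5  d7:0 → peak 15
B@2: d1:6  d2:19  d3:15  d4:4  d5:4  d6:5  d7:0 → peak 19
Best is B@1, peak 15.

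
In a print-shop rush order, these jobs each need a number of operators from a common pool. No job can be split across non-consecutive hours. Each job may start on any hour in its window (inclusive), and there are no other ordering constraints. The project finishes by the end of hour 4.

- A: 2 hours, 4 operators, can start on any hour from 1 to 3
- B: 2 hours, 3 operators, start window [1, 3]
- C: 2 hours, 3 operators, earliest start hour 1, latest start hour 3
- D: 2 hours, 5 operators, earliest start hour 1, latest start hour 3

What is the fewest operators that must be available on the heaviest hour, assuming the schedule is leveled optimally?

8

Early-start (A@1, B@1, C@1, D@1) gives peak 15: h1:15  h2:15  h3:0  h4:0.
Shift C→3, D→3.
Schedule A@1, B@1, C@3, D@3: h1:7  h2:7  h3:8  h4:8 — peak 8.
Total operator-hours = 30 over 4 hours ⇒ peak ≥ ⌈30/4⌉ = 8, so 8 is optimal.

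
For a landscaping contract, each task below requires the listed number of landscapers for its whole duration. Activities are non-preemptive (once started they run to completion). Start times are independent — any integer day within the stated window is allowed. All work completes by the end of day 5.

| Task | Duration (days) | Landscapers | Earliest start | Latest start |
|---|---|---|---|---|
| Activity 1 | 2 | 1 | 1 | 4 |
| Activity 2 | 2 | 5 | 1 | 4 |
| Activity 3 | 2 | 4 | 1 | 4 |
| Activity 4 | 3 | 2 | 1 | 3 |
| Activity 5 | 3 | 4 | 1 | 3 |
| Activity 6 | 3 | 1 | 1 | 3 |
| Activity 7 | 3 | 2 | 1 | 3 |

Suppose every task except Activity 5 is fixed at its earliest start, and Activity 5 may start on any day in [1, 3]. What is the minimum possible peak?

15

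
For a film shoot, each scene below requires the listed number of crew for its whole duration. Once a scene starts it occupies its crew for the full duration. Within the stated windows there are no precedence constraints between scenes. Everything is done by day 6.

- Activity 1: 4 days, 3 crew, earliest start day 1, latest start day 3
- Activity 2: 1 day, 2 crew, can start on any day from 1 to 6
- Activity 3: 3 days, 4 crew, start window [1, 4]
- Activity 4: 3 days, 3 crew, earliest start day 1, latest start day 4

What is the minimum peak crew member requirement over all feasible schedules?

7

Early-start (Activity 1@1, Activity 2@1, Activity 3@1, Activity 4@1) gives peak 12: d1:12  d2:10  d3:10  d4:3  d5:0  d6:0.
Shift Activity 2→5, Activity 4→4.
Schedule Activity 1@1, Activity 2@5, Activity 3@1, Activity 4@4: d1:7  d2:7  d3:7  d4:6  d5:5  d6:3 — peak 7.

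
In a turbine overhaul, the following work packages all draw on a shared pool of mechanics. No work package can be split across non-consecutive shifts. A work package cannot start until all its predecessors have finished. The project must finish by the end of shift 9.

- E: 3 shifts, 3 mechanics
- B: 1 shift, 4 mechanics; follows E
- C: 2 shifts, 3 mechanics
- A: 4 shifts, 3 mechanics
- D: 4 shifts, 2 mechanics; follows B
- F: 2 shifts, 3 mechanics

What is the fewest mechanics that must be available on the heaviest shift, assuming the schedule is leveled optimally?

Early-start (E@1, B@4, C@1, A@1, D@5, F@1) gives peak 12: s1:12  s2:12  s3:6  s4:7  s5:2  s6:2  s7:2  s8:2  s9:0.
Shift B→5, A→6, D→6, F→3.
Schedule E@1, B@5, C@1, A@6, D@6, F@3: s1:6  s2:6  s3:6  s4:3  s5:4  s6:5  s7:5  s8:5  s9:5 — peak 6.

6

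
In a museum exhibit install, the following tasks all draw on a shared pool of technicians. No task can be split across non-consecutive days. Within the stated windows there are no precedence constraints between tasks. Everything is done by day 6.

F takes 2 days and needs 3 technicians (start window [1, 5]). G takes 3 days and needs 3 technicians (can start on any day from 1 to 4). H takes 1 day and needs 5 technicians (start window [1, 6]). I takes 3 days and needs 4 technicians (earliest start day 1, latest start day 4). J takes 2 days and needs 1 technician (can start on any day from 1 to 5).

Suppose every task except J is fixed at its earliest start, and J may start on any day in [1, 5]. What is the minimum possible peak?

15

J@1: d1:16  d2:11  d3:7  d4:0  d5:0  d6:0 → peak 16
J@2: d1:15  d2:11  d3:8  d4:0  d5:0  d6:0 → peak 15
J@3: d1:15  d2:10  d3:8  d4:1  d5:0  d6:0 → peak 15
J@4: d1:15  d2:10  d3:7  d4:1  d5:1  d6:0 → peak 15
J@5: d1:15  d2:10  d3:7  d4:0  d5:1  d6:1 → peak 15
Best is J@2, peak 15.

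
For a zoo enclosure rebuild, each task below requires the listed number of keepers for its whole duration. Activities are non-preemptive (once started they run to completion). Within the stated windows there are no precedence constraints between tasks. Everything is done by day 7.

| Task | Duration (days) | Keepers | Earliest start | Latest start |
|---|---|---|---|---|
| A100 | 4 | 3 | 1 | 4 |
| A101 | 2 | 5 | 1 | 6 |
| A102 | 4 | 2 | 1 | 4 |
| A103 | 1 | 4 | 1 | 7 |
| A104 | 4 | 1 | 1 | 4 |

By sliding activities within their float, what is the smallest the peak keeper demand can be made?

Early-start (A100@1, A101@1, A102@1, A103@1, A104@1) gives peak 15: d1:15  d2:11  d3:6  d4:6  d5:0  d6:0  d7:0.
Shift A101→5, A103→7.
Schedule A100@1, A101@5, A102@1, A103@7, A104@1: d1:6  d2:6  d3:6  d4:6  d5:5  d6:5  d7:4 — peak 6.
Total keeper-days = 38 over 7 days ⇒ peak ≥ ⌈38/7⌉ = 6, so 6 is optimal.

6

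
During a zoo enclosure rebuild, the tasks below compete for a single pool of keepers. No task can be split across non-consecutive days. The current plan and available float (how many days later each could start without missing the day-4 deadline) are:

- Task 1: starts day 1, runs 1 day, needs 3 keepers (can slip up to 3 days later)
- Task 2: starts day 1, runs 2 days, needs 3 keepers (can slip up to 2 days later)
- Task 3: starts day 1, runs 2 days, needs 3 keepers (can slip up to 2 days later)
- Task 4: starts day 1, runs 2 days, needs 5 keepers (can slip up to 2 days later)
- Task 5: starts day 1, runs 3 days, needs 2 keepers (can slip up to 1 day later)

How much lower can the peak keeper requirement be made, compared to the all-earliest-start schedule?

8

Early-start peak: d1:16  d2:13  d3:2  d4:0 ⇒ 16.
Leveled (Task 1@1, Task 2@3, Task 3@3, Task 4@1, Task 5@2): d1:8  d2:7  d3:8  d4:8 ⇒ 8.
Reduction 16 − 8 = 8.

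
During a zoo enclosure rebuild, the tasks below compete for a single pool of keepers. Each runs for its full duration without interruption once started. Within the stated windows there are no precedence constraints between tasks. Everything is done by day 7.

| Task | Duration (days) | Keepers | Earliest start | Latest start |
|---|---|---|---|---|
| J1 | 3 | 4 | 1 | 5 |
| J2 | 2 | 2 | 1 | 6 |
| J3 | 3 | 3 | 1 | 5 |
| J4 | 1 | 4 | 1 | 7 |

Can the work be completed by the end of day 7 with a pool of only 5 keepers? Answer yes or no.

Schedule J1@1, J2@4, J3@4, J4@7: d1:4  d2:4  d3:4  d4:5  d5:5  d6:3  d7:4 — peak 5 ≤ 5.

yes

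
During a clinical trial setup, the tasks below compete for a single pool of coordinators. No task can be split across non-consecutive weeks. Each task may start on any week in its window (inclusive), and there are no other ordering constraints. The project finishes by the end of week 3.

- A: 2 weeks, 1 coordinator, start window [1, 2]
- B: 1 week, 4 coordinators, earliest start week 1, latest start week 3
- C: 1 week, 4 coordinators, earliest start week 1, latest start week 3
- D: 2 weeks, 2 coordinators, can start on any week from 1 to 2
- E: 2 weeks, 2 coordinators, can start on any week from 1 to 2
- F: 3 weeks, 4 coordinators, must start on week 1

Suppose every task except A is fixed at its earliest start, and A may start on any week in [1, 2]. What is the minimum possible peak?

16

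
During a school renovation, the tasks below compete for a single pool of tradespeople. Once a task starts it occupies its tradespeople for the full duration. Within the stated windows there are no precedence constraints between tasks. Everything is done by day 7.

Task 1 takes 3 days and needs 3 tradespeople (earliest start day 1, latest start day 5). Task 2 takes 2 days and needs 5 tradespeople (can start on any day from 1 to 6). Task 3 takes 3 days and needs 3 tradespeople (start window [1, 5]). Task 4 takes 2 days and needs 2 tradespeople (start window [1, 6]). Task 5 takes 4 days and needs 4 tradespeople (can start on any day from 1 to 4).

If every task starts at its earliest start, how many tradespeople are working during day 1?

17

At early start, day 1 has: Task 1, Task 2, Task 3, Task 4, Task 5.
Demand: 3 + 5 + 3 + 2 + 4 = 17.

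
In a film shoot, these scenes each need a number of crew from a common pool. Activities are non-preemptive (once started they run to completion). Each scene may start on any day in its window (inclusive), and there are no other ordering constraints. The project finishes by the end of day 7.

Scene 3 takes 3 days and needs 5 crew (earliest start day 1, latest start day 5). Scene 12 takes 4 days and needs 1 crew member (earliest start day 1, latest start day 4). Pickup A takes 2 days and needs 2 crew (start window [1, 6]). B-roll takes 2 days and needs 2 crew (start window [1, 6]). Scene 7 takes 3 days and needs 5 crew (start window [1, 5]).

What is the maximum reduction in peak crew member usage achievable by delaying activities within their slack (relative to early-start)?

Early-start peak: d1:15  d2:15  d3:11  d4:1  d5:0  d6:0  d7:0 ⇒ 15.
Leveled (Scene 3@1, Scene 12@1, Pickup A@4, B-roll@6, Scene 7@5): d1:6  d2:6  d3:6  d4:3  d5:7  d6:7  d7:7 ⇒ 7.
Reduction 15 − 7 = 8.

8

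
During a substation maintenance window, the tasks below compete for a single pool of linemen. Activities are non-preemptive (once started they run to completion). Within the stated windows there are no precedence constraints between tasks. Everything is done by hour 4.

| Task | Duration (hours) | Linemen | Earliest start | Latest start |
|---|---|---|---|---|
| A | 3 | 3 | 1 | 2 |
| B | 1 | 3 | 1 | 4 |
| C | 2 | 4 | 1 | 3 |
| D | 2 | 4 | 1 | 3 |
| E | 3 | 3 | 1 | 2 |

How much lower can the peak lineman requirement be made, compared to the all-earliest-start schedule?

Early-start peak: h1:17  h2:14  h3:6  h4:0 ⇒ 17.
Leveled (A@1, B@1, C@1, D@3, E@2): h1:10  h2:10  h3:10  h4:7 ⇒ 10.
Reduction 17 − 10 = 7.

7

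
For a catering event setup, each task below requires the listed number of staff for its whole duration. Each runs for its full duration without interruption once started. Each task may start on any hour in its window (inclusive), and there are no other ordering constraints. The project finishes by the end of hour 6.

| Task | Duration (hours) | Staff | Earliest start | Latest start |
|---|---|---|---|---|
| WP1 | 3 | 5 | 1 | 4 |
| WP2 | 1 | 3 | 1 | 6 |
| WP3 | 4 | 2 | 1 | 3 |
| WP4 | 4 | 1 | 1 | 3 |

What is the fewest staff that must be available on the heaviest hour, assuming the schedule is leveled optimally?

8

Early-start (WP1@1, WP2@1, WP3@1, WP4@1) gives peak 11: h1:11  h2:8  h3:8  h4:3  h5:0  h6:0.
Shift WP3→2, WP4→2.
Schedule WP1@1, WP2@1, WP3@2, WP4@2: h1:8  h2:8  h3:8  h4:3  h5:3  h6:0 — peak 8.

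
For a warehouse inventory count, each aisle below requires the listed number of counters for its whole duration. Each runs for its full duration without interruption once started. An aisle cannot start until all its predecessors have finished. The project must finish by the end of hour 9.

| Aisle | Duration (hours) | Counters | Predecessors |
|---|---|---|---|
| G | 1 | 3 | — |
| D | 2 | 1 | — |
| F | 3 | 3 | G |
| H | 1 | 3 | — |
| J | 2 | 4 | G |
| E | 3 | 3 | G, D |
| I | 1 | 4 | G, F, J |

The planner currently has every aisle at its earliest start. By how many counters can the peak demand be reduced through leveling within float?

Early-start peak: h1:7  h2:8  h3:10  h4:6  h5:7  h6:0  h7:0  h8:0  h9:0 ⇒ 10.
Leveled (G@1, D@1, F@2, H@3, J@7, E@4, I@9): h1:4  h2:4  h3:6  h4:6  h5:3  h6:3  h7:4  h8:4  h9:4 ⇒ 6.
Reduction 10 − 6 = 4.

4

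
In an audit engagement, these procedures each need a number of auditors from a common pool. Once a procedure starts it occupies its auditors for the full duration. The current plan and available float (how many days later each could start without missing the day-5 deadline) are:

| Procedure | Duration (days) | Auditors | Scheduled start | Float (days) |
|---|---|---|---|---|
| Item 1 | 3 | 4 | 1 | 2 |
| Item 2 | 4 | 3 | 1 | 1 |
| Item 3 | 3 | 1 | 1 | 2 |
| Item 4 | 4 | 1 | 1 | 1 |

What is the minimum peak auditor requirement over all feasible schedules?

Schedule Item 1@1, Item 2@1, Item 3@1, Item 4@1: d1:9  d2:9  d3:9  d4:4  d5:0 — peak 9.

9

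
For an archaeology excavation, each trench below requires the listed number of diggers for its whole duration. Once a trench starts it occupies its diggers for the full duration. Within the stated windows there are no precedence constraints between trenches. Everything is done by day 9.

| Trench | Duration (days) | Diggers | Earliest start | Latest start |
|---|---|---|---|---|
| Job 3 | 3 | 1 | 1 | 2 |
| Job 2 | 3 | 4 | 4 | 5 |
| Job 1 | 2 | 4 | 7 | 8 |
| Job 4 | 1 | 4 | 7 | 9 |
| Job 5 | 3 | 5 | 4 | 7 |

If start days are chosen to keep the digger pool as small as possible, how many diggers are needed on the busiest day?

9

Schedule Job 3@1, Job 2@4, Job 1@7, Job 4@7, Job 5@4: d1:1  d2:1  d3:1  d4:9  d5:9  d6:9  d7:8  d8:4  d9:0 — peak 9.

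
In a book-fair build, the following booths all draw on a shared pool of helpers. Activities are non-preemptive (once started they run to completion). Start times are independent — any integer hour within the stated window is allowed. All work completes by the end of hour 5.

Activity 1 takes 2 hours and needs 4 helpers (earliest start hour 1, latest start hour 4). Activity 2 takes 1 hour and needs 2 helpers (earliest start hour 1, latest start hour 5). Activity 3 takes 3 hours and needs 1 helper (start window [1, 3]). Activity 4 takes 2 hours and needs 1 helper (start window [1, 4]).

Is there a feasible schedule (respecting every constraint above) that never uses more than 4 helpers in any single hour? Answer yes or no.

yes

Schedule Activity 1@1, Activity 2@3, Activity 3@3, Activity 4@3: h1:4  h2:4  h3:4  h4:2  h5:1 — peak 4 ≤ 4.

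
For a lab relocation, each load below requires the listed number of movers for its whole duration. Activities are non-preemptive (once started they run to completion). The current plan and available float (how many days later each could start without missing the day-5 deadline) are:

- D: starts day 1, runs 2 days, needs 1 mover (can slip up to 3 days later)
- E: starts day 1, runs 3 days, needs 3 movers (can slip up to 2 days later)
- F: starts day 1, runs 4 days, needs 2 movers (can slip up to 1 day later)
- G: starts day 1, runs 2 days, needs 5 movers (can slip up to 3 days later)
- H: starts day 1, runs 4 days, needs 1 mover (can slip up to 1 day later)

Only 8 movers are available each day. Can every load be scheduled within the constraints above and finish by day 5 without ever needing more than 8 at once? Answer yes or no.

Schedule D@1, E@1, F@1, G@4, H@1: d1:7  d2:7  d3:6  d4:8  d5:5 — peak 8 ≤ 8.

yes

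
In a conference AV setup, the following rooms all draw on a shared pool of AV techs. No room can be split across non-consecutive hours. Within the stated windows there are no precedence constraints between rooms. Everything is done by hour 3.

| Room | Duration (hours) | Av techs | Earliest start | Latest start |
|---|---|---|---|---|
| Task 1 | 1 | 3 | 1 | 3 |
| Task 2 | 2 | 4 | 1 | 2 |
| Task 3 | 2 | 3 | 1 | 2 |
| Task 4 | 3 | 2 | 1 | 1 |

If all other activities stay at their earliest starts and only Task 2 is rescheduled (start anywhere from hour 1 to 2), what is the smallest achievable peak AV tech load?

Task 2@1: h1:12  h2:9  h3:2 → peak 12
Task 2@2: h1:8  h2:9  h3:6 → peak 9
Best is Task 2@2, peak 9.

9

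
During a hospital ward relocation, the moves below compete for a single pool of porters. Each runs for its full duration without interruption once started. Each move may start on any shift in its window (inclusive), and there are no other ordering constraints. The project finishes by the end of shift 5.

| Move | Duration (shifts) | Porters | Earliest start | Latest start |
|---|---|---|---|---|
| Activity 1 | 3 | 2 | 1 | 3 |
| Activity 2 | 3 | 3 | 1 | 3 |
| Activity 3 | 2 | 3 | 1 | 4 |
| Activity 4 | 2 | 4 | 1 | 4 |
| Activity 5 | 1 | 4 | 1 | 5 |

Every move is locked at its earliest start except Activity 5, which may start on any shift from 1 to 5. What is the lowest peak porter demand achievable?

12

Activity 5@1: s1:16  s2:12  s3:5  s4:0  s5:0 → peak 16
Activity 5@2: s1:12  s2:16  s3:5  s4:0  s5:0 → peak 16
Activity 5@3: s1:12  s2:12  s3:9  s4:0  s5:0 → peak 12
Activity 5@4: s1:12  s2:12  s3:5  s4:4  s5:0 → peak 12
Activity 5@5: s1:12  s2:12  s3:5  s4:0  s5:4 → peak 12
Best is Activity 5@3, peak 12.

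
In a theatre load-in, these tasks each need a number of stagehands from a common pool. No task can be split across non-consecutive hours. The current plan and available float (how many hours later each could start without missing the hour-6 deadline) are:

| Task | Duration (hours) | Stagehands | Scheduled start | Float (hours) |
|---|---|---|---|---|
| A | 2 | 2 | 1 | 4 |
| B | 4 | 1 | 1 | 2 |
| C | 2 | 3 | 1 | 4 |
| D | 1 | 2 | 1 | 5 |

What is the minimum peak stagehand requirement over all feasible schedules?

Early-start (A@1, B@1, C@1, D@1) gives peak 8: h1:8  h2:6  h3:1  h4:1  h5:0  h6:0.
Shift C→5, D→3.
Schedule A@1, B@1, C@5, D@3: h1:3  h2:3  h3:3  h4:1  h5:3  h6:3 — peak 3.
Total stagehand-hours = 16 over 6 hours ⇒ peak ≥ ⌈16/6⌉ = 3, so 3 is optimal.

3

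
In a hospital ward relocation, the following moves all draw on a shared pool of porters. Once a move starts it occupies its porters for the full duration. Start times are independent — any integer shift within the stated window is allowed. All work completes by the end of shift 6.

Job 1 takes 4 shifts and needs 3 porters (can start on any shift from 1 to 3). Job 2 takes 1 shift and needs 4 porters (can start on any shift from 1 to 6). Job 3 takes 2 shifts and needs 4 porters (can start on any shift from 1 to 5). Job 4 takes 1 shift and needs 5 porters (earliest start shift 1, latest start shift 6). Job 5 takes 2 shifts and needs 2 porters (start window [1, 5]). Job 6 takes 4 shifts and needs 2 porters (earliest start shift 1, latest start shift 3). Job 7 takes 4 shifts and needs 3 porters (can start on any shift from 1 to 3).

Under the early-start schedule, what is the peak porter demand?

23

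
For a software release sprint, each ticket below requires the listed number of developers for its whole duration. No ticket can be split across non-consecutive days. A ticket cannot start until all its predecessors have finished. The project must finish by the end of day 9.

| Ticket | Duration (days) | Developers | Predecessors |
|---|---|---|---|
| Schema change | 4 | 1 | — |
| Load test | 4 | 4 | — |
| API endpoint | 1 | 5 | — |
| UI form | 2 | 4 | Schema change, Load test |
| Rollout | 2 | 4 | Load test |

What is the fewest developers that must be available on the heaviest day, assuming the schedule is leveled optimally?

Early-start (Schema change@1, Load test@1, API endpoint@1, UI form@5, Rollout@5) gives peak 10: d1:10  d2:5  d3:5  d4:5  d5:8  d6:8  d7:0  d8:0  d9:0.
Shift API endpoint→5, UI form→6, Rollout→8.
Schedule Schema change@1, Load test@1, API endpoint@5, UI form@6, Rollout@8: d1:5  d2:5  d3:5  d4:5  d5:5  d6:4  d7:4  d8:4  d9:4 — peak 5.
Total developer-days = 41 over 9 days ⇒ peak ≥ ⌈41/9⌉ = 5, so 5 is optimal.

5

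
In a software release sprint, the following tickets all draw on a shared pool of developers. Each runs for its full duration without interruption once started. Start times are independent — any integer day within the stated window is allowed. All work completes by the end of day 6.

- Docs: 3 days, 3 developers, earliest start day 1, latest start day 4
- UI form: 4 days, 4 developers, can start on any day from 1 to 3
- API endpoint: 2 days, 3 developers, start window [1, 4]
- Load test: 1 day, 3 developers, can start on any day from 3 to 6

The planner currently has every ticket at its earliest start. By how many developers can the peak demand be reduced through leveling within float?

3

Early-start peak: d1:10  d2:10  d3:10  d4:4  d5:0  d6:0 ⇒ 10.
Leveled (Docs@1, UI form@1, API endpoint@4, Load test@5): d1:7  d2:7  d3:7  d4:7  d5:6  d6:0 ⇒ 7.
Reduction 10 − 7 = 3.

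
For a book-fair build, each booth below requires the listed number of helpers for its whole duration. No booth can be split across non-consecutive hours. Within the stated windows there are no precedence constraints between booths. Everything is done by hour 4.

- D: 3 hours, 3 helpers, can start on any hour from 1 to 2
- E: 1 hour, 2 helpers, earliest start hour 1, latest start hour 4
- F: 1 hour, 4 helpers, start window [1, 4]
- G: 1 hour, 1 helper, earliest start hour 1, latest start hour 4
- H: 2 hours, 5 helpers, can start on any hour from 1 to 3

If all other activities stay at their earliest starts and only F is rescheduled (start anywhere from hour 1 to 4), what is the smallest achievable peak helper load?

11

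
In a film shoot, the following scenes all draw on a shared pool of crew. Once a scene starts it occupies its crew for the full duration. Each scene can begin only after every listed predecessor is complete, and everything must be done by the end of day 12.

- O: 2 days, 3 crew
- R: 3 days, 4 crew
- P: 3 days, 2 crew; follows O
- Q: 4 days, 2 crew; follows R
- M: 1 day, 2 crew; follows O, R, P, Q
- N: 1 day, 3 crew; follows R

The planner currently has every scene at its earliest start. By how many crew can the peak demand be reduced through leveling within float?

3

Early-start peak: d1:7  d2:7  d3:6  d4:7  d5:4  d6:2  d7:2  d8:2  d9:0  d10:0  d11:0  d12:0 ⇒ 7.
Leveled (O@1, R@3, P@6, Q@6, M@10, N@11): d1:3  d2:3  d3:4  d4:4  d5:4  d6:4  d7:4  d8:4  d9:2  d10:2  d11:3  d12:0 ⇒ 4.
Reduction 7 − 4 = 3.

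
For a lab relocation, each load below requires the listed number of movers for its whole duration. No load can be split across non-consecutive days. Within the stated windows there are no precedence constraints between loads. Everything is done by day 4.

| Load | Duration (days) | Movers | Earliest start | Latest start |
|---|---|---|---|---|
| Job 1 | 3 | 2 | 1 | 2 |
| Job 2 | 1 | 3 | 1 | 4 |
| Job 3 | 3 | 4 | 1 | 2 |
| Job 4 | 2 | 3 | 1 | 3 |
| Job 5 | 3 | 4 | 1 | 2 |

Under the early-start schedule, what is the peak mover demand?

Early-start schedule: Job 1@1, Job 2@1, Job 3@1, Job 4@1, Job 5@1.
Load per day: day 1: 16, day 2: 13, day 3: 10, day 4: 0.
Peak is 16.

16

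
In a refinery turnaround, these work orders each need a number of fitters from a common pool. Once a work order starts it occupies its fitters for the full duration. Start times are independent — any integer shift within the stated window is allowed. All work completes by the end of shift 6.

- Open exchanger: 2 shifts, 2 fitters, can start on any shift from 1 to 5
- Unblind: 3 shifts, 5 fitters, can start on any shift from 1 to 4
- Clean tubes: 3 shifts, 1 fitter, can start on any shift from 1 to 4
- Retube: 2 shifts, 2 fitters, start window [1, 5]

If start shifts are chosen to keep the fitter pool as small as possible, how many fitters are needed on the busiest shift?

5

Early-start (Open exchanger@1, Unblind@1, Clean tubes@1, Retube@1) gives peak 10: s1:10  s2:10  s3:6  s4:0  s5:0  s6:0.
Shift Unblind→4.
Schedule Open exchanger@1, Unblind@4, Clean tubes@1, Retube@1: s1:5  s2:5  s3:1  s4:5  s5:5  s6:5 — peak 5.
Total fitter-shifts = 26 over 6 shifts ⇒ peak ≥ ⌈26/6⌉ = 5, so 5 is optimal.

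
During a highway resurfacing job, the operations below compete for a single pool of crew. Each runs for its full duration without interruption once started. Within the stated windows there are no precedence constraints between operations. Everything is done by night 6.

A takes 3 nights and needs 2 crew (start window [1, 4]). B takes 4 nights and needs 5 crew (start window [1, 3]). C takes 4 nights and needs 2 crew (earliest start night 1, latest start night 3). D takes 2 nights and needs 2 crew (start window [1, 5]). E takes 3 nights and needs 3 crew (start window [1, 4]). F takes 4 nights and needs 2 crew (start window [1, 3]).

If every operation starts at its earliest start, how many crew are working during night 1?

At early start, night 1 has: A, B, C, D, E, F.
Demand: 2 + 5 + 2 + 2 + 3 + 2 = 16.

16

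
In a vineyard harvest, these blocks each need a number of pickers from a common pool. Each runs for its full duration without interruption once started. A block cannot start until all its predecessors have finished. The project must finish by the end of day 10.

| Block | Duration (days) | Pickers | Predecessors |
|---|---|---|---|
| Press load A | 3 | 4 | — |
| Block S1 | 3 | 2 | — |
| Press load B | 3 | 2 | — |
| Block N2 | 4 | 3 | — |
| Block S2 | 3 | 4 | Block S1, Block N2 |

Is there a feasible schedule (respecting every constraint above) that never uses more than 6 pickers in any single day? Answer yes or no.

yes

Schedule Press load A@1, Block S1@1, Press load B@4, Block N2@4, Block S2@8: d1:6  d2:6  d3:6  d4:5  d5:5  d6:5  d7:3  d8:4  d9:4  d10:4 — peak 6 ≤ 6.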